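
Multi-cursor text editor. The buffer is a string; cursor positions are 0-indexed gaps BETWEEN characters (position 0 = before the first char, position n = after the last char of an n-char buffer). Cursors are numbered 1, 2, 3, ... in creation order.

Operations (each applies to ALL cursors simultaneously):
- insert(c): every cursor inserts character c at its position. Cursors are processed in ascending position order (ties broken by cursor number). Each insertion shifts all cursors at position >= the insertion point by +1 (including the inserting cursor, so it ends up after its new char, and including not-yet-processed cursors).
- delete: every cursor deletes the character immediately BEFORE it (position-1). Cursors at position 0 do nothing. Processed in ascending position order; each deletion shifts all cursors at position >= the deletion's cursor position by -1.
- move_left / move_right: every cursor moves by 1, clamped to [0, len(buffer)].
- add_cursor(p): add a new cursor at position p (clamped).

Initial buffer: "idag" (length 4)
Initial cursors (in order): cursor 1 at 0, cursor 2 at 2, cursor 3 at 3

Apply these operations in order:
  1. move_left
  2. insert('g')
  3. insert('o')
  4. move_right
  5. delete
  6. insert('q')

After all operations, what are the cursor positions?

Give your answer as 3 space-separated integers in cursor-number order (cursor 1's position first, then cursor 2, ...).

After op 1 (move_left): buffer="idag" (len 4), cursors c1@0 c2@1 c3@2, authorship ....
After op 2 (insert('g')): buffer="gigdgag" (len 7), cursors c1@1 c2@3 c3@5, authorship 1.2.3..
After op 3 (insert('o')): buffer="goigodgoag" (len 10), cursors c1@2 c2@5 c3@8, authorship 11.22.33..
After op 4 (move_right): buffer="goigodgoag" (len 10), cursors c1@3 c2@6 c3@9, authorship 11.22.33..
After op 5 (delete): buffer="gogogog" (len 7), cursors c1@2 c2@4 c3@6, authorship 112233.
After op 6 (insert('q')): buffer="goqgoqgoqg" (len 10), cursors c1@3 c2@6 c3@9, authorship 111222333.

Answer: 3 6 9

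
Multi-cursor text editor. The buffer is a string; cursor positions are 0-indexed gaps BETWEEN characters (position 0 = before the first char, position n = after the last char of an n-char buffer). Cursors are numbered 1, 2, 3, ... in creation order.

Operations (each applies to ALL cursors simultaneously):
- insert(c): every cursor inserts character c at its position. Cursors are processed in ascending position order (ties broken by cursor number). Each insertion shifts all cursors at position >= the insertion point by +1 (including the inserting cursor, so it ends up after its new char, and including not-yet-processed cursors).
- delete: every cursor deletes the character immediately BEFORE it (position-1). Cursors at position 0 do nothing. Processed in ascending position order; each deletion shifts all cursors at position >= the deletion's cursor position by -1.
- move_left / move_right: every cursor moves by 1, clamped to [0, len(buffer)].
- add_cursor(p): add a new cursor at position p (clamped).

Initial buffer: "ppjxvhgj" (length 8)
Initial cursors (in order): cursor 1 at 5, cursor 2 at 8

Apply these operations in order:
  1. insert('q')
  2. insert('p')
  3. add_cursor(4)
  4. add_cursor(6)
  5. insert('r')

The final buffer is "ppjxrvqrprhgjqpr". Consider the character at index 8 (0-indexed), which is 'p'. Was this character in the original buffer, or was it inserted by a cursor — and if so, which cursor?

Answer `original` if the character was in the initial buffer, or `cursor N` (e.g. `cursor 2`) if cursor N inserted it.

Answer: cursor 1

Derivation:
After op 1 (insert('q')): buffer="ppjxvqhgjq" (len 10), cursors c1@6 c2@10, authorship .....1...2
After op 2 (insert('p')): buffer="ppjxvqphgjqp" (len 12), cursors c1@7 c2@12, authorship .....11...22
After op 3 (add_cursor(4)): buffer="ppjxvqphgjqp" (len 12), cursors c3@4 c1@7 c2@12, authorship .....11...22
After op 4 (add_cursor(6)): buffer="ppjxvqphgjqp" (len 12), cursors c3@4 c4@6 c1@7 c2@12, authorship .....11...22
After op 5 (insert('r')): buffer="ppjxrvqrprhgjqpr" (len 16), cursors c3@5 c4@8 c1@10 c2@16, authorship ....3.1411...222
Authorship (.=original, N=cursor N): . . . . 3 . 1 4 1 1 . . . 2 2 2
Index 8: author = 1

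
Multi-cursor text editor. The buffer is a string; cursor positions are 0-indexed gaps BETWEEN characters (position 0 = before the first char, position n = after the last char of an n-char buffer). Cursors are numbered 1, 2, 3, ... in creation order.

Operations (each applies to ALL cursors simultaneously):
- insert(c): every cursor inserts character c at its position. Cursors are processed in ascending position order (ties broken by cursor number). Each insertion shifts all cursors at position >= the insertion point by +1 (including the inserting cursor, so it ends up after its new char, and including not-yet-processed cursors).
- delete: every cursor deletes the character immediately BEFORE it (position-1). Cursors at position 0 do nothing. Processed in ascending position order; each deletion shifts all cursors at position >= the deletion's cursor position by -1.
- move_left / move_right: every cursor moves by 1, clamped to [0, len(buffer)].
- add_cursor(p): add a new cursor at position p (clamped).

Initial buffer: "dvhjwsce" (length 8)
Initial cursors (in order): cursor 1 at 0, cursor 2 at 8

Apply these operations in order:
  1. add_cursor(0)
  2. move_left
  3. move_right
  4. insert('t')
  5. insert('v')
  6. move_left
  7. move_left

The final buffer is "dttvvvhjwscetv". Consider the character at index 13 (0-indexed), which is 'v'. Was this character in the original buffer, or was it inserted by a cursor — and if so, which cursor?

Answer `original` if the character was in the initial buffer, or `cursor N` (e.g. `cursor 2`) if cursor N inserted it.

After op 1 (add_cursor(0)): buffer="dvhjwsce" (len 8), cursors c1@0 c3@0 c2@8, authorship ........
After op 2 (move_left): buffer="dvhjwsce" (len 8), cursors c1@0 c3@0 c2@7, authorship ........
After op 3 (move_right): buffer="dvhjwsce" (len 8), cursors c1@1 c3@1 c2@8, authorship ........
After op 4 (insert('t')): buffer="dttvhjwscet" (len 11), cursors c1@3 c3@3 c2@11, authorship .13.......2
After op 5 (insert('v')): buffer="dttvvvhjwscetv" (len 14), cursors c1@5 c3@5 c2@14, authorship .1313.......22
After op 6 (move_left): buffer="dttvvvhjwscetv" (len 14), cursors c1@4 c3@4 c2@13, authorship .1313.......22
After op 7 (move_left): buffer="dttvvvhjwscetv" (len 14), cursors c1@3 c3@3 c2@12, authorship .1313.......22
Authorship (.=original, N=cursor N): . 1 3 1 3 . . . . . . . 2 2
Index 13: author = 2

Answer: cursor 2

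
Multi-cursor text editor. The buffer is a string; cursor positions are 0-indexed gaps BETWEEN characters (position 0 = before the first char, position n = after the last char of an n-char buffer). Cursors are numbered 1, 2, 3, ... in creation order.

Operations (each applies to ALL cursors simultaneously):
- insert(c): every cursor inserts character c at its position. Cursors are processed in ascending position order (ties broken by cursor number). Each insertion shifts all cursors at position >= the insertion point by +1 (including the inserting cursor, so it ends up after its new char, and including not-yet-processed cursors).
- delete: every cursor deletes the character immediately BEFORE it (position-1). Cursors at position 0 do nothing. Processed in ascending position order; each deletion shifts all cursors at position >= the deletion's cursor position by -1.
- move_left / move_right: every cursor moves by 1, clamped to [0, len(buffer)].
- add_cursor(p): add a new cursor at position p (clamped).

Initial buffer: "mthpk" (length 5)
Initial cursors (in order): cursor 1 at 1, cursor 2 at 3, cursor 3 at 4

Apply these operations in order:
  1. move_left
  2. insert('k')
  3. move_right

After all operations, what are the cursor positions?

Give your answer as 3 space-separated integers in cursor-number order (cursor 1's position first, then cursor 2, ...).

After op 1 (move_left): buffer="mthpk" (len 5), cursors c1@0 c2@2 c3@3, authorship .....
After op 2 (insert('k')): buffer="kmtkhkpk" (len 8), cursors c1@1 c2@4 c3@6, authorship 1..2.3..
After op 3 (move_right): buffer="kmtkhkpk" (len 8), cursors c1@2 c2@5 c3@7, authorship 1..2.3..

Answer: 2 5 7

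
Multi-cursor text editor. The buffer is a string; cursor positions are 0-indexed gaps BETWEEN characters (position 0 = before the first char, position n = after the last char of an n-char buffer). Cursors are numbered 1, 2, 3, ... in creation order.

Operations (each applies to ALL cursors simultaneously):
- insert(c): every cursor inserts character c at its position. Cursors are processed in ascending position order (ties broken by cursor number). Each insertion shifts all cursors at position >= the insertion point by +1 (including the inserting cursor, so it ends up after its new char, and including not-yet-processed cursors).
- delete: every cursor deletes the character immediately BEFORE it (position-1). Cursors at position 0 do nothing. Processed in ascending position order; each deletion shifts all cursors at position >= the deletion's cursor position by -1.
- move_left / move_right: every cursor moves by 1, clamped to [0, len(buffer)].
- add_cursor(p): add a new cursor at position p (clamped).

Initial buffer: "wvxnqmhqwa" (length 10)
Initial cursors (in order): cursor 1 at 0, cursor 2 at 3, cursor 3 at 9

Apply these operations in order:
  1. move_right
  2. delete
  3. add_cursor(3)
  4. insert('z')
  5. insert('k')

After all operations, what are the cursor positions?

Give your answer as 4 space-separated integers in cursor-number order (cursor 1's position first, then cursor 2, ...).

Answer: 2 6 15 9

Derivation:
After op 1 (move_right): buffer="wvxnqmhqwa" (len 10), cursors c1@1 c2@4 c3@10, authorship ..........
After op 2 (delete): buffer="vxqmhqw" (len 7), cursors c1@0 c2@2 c3@7, authorship .......
After op 3 (add_cursor(3)): buffer="vxqmhqw" (len 7), cursors c1@0 c2@2 c4@3 c3@7, authorship .......
After op 4 (insert('z')): buffer="zvxzqzmhqwz" (len 11), cursors c1@1 c2@4 c4@6 c3@11, authorship 1..2.4....3
After op 5 (insert('k')): buffer="zkvxzkqzkmhqwzk" (len 15), cursors c1@2 c2@6 c4@9 c3@15, authorship 11..22.44....33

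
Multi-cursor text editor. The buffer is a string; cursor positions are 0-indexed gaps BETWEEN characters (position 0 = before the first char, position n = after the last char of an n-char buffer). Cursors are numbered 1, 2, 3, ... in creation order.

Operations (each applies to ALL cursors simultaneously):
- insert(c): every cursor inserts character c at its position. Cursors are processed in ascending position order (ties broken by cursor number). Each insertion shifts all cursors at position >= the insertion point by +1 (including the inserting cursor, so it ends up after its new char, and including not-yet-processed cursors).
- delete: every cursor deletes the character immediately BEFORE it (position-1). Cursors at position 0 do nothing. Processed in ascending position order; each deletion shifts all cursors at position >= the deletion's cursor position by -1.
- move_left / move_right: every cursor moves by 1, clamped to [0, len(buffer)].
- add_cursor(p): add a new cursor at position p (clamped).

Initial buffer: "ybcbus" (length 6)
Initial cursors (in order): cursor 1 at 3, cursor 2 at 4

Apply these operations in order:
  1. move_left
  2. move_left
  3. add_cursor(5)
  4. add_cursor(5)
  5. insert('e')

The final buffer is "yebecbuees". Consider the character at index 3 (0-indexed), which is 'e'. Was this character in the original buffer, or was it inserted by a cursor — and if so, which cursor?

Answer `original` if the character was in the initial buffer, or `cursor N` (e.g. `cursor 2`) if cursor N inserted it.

After op 1 (move_left): buffer="ybcbus" (len 6), cursors c1@2 c2@3, authorship ......
After op 2 (move_left): buffer="ybcbus" (len 6), cursors c1@1 c2@2, authorship ......
After op 3 (add_cursor(5)): buffer="ybcbus" (len 6), cursors c1@1 c2@2 c3@5, authorship ......
After op 4 (add_cursor(5)): buffer="ybcbus" (len 6), cursors c1@1 c2@2 c3@5 c4@5, authorship ......
After op 5 (insert('e')): buffer="yebecbuees" (len 10), cursors c1@2 c2@4 c3@9 c4@9, authorship .1.2...34.
Authorship (.=original, N=cursor N): . 1 . 2 . . . 3 4 .
Index 3: author = 2

Answer: cursor 2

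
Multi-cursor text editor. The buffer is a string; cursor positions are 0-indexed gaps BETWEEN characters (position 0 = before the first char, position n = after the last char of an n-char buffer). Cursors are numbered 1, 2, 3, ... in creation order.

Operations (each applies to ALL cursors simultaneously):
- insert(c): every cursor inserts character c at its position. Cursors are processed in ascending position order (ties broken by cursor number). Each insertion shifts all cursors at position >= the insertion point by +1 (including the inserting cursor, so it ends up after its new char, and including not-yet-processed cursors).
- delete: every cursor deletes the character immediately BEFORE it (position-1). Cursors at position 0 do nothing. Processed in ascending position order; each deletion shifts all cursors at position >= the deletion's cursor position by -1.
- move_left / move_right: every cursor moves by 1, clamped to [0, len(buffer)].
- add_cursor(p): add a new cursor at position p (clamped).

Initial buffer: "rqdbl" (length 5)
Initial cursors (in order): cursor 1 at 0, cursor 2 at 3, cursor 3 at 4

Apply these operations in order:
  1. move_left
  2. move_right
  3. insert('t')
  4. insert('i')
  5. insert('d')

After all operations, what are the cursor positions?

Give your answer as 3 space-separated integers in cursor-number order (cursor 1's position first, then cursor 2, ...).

After op 1 (move_left): buffer="rqdbl" (len 5), cursors c1@0 c2@2 c3@3, authorship .....
After op 2 (move_right): buffer="rqdbl" (len 5), cursors c1@1 c2@3 c3@4, authorship .....
After op 3 (insert('t')): buffer="rtqdtbtl" (len 8), cursors c1@2 c2@5 c3@7, authorship .1..2.3.
After op 4 (insert('i')): buffer="rtiqdtibtil" (len 11), cursors c1@3 c2@7 c3@10, authorship .11..22.33.
After op 5 (insert('d')): buffer="rtidqdtidbtidl" (len 14), cursors c1@4 c2@9 c3@13, authorship .111..222.333.

Answer: 4 9 13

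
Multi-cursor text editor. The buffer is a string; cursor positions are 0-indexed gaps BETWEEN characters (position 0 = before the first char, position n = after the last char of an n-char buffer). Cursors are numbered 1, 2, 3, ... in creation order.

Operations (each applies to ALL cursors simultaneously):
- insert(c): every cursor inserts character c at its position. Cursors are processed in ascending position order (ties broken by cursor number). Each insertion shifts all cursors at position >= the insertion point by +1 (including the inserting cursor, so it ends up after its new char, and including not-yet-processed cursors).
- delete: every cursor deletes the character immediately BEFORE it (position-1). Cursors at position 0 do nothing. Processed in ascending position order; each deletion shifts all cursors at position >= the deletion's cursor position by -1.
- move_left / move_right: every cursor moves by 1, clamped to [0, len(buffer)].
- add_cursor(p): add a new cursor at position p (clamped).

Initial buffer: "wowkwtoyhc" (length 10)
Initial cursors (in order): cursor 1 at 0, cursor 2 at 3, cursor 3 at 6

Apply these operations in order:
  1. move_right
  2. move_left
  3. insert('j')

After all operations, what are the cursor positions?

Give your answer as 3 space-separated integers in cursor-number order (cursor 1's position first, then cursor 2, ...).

Answer: 1 5 9

Derivation:
After op 1 (move_right): buffer="wowkwtoyhc" (len 10), cursors c1@1 c2@4 c3@7, authorship ..........
After op 2 (move_left): buffer="wowkwtoyhc" (len 10), cursors c1@0 c2@3 c3@6, authorship ..........
After op 3 (insert('j')): buffer="jwowjkwtjoyhc" (len 13), cursors c1@1 c2@5 c3@9, authorship 1...2...3....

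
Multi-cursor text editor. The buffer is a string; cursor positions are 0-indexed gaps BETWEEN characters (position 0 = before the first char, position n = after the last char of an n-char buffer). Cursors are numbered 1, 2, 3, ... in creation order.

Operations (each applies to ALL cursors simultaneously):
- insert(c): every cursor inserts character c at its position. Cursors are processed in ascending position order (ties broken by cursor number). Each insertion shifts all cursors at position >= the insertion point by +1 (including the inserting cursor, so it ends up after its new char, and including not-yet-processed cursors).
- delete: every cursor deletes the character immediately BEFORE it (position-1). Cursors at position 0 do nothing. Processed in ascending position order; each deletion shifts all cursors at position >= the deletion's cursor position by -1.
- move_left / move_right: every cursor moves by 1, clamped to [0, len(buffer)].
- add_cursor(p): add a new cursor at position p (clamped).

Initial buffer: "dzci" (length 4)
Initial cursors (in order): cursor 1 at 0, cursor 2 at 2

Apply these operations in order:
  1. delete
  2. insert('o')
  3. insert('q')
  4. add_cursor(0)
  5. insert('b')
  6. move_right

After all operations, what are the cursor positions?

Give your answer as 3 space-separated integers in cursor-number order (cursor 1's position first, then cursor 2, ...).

Answer: 5 9 2

Derivation:
After op 1 (delete): buffer="dci" (len 3), cursors c1@0 c2@1, authorship ...
After op 2 (insert('o')): buffer="odoci" (len 5), cursors c1@1 c2@3, authorship 1.2..
After op 3 (insert('q')): buffer="oqdoqci" (len 7), cursors c1@2 c2@5, authorship 11.22..
After op 4 (add_cursor(0)): buffer="oqdoqci" (len 7), cursors c3@0 c1@2 c2@5, authorship 11.22..
After op 5 (insert('b')): buffer="boqbdoqbci" (len 10), cursors c3@1 c1@4 c2@8, authorship 3111.222..
After op 6 (move_right): buffer="boqbdoqbci" (len 10), cursors c3@2 c1@5 c2@9, authorship 3111.222..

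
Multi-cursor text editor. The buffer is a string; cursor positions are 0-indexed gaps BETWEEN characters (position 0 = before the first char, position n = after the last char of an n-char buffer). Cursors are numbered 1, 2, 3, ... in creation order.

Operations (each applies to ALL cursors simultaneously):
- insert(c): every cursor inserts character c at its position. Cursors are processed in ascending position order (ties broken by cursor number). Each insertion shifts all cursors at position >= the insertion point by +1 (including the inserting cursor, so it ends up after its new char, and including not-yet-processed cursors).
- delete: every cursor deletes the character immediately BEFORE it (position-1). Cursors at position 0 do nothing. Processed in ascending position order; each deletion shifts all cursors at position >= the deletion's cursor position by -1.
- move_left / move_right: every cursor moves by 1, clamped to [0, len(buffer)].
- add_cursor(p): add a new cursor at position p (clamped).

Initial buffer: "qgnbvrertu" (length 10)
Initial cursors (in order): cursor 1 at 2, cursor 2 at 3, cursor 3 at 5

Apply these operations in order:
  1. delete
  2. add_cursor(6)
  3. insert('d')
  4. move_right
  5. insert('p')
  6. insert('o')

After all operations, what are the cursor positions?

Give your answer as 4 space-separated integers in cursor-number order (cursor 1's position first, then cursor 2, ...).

After op 1 (delete): buffer="qbrertu" (len 7), cursors c1@1 c2@1 c3@2, authorship .......
After op 2 (add_cursor(6)): buffer="qbrertu" (len 7), cursors c1@1 c2@1 c3@2 c4@6, authorship .......
After op 3 (insert('d')): buffer="qddbdrertdu" (len 11), cursors c1@3 c2@3 c3@5 c4@10, authorship .12.3....4.
After op 4 (move_right): buffer="qddbdrertdu" (len 11), cursors c1@4 c2@4 c3@6 c4@11, authorship .12.3....4.
After op 5 (insert('p')): buffer="qddbppdrpertdup" (len 15), cursors c1@6 c2@6 c3@9 c4@15, authorship .12.123.3...4.4
After op 6 (insert('o')): buffer="qddbppoodrpoertdupo" (len 19), cursors c1@8 c2@8 c3@12 c4@19, authorship .12.12123.33...4.44

Answer: 8 8 12 19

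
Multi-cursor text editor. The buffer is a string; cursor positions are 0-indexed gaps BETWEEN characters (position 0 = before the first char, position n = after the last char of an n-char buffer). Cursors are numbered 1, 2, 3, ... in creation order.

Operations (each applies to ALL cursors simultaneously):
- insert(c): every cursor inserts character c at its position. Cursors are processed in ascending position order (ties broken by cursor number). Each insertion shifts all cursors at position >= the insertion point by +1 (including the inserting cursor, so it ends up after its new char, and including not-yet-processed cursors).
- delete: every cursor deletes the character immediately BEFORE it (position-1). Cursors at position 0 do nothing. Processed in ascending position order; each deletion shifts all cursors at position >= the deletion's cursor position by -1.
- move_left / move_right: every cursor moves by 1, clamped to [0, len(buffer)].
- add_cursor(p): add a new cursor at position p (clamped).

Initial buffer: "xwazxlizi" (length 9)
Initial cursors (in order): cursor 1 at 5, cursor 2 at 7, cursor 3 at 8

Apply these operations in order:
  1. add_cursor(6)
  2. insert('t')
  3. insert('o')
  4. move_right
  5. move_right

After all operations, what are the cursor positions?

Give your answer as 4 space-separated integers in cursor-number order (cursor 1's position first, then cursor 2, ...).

After op 1 (add_cursor(6)): buffer="xwazxlizi" (len 9), cursors c1@5 c4@6 c2@7 c3@8, authorship .........
After op 2 (insert('t')): buffer="xwazxtltitzti" (len 13), cursors c1@6 c4@8 c2@10 c3@12, authorship .....1.4.2.3.
After op 3 (insert('o')): buffer="xwazxtoltoitoztoi" (len 17), cursors c1@7 c4@10 c2@13 c3@16, authorship .....11.44.22.33.
After op 4 (move_right): buffer="xwazxtoltoitoztoi" (len 17), cursors c1@8 c4@11 c2@14 c3@17, authorship .....11.44.22.33.
After op 5 (move_right): buffer="xwazxtoltoitoztoi" (len 17), cursors c1@9 c4@12 c2@15 c3@17, authorship .....11.44.22.33.

Answer: 9 15 17 12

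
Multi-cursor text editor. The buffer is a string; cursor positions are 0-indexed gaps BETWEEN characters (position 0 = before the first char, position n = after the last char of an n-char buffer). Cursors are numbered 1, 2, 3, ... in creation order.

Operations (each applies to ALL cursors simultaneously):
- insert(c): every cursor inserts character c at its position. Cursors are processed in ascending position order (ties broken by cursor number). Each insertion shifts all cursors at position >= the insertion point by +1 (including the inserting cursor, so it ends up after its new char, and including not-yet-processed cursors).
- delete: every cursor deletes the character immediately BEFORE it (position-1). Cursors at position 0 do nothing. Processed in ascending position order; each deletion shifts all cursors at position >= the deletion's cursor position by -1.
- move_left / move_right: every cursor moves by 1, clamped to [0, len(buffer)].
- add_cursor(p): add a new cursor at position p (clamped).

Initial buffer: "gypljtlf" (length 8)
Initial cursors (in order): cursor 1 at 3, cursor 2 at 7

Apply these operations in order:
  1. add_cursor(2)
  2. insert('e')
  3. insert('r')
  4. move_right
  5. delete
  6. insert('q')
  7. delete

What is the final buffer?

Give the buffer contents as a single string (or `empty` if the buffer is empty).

After op 1 (add_cursor(2)): buffer="gypljtlf" (len 8), cursors c3@2 c1@3 c2@7, authorship ........
After op 2 (insert('e')): buffer="gyepeljtlef" (len 11), cursors c3@3 c1@5 c2@10, authorship ..3.1....2.
After op 3 (insert('r')): buffer="gyerperljtlerf" (len 14), cursors c3@4 c1@7 c2@13, authorship ..33.11....22.
After op 4 (move_right): buffer="gyerperljtlerf" (len 14), cursors c3@5 c1@8 c2@14, authorship ..33.11....22.
After op 5 (delete): buffer="gyererjtler" (len 11), cursors c3@4 c1@6 c2@11, authorship ..3311...22
After op 6 (insert('q')): buffer="gyerqerqjtlerq" (len 14), cursors c3@5 c1@8 c2@14, authorship ..333111...222
After op 7 (delete): buffer="gyererjtler" (len 11), cursors c3@4 c1@6 c2@11, authorship ..3311...22

Answer: gyererjtler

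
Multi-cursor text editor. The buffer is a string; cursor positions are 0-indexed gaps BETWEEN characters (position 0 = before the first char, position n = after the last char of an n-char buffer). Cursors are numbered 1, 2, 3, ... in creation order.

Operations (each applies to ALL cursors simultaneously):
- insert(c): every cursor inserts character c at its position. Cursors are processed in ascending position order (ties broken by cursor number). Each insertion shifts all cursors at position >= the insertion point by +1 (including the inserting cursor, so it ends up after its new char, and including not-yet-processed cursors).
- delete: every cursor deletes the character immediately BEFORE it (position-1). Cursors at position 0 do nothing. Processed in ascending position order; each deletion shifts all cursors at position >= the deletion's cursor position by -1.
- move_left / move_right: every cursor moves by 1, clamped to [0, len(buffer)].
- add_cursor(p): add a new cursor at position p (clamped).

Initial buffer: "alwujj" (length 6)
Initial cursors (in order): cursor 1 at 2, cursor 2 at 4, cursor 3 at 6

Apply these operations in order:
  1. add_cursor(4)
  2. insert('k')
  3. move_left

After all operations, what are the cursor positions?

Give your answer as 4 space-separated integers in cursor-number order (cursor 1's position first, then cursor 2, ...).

After op 1 (add_cursor(4)): buffer="alwujj" (len 6), cursors c1@2 c2@4 c4@4 c3@6, authorship ......
After op 2 (insert('k')): buffer="alkwukkjjk" (len 10), cursors c1@3 c2@7 c4@7 c3@10, authorship ..1..24..3
After op 3 (move_left): buffer="alkwukkjjk" (len 10), cursors c1@2 c2@6 c4@6 c3@9, authorship ..1..24..3

Answer: 2 6 9 6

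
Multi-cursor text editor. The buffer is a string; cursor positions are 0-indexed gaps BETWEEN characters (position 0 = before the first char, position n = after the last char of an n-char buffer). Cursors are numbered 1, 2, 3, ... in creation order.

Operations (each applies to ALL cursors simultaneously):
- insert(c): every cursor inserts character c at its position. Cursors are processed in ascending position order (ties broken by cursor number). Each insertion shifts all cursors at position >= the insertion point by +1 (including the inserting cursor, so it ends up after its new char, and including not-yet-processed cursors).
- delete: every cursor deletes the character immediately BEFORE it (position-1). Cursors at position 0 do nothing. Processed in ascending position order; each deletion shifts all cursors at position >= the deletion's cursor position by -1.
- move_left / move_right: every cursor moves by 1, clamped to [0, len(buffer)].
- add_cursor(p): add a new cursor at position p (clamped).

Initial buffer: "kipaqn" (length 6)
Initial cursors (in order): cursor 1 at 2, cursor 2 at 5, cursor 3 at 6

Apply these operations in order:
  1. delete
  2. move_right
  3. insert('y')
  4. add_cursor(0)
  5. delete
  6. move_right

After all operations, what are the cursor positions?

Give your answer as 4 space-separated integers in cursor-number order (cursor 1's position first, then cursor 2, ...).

Answer: 3 3 3 1

Derivation:
After op 1 (delete): buffer="kpa" (len 3), cursors c1@1 c2@3 c3@3, authorship ...
After op 2 (move_right): buffer="kpa" (len 3), cursors c1@2 c2@3 c3@3, authorship ...
After op 3 (insert('y')): buffer="kpyayy" (len 6), cursors c1@3 c2@6 c3@6, authorship ..1.23
After op 4 (add_cursor(0)): buffer="kpyayy" (len 6), cursors c4@0 c1@3 c2@6 c3@6, authorship ..1.23
After op 5 (delete): buffer="kpa" (len 3), cursors c4@0 c1@2 c2@3 c3@3, authorship ...
After op 6 (move_right): buffer="kpa" (len 3), cursors c4@1 c1@3 c2@3 c3@3, authorship ...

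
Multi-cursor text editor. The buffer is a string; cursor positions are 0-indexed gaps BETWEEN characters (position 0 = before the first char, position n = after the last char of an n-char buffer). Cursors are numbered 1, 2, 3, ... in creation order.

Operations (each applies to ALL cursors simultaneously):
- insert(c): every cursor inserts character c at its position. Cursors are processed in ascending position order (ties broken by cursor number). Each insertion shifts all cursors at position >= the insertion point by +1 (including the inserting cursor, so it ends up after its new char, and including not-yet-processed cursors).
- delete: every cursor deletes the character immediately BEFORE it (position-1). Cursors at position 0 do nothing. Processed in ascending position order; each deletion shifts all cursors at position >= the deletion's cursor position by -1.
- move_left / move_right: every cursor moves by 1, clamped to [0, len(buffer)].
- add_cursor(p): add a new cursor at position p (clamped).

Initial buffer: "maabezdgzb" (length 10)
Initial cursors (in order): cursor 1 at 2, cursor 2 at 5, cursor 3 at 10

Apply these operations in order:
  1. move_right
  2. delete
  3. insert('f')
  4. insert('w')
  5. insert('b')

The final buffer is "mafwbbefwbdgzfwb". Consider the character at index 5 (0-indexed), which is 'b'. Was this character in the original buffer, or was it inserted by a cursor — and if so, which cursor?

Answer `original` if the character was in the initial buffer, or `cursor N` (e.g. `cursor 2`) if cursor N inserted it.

After op 1 (move_right): buffer="maabezdgzb" (len 10), cursors c1@3 c2@6 c3@10, authorship ..........
After op 2 (delete): buffer="mabedgz" (len 7), cursors c1@2 c2@4 c3@7, authorship .......
After op 3 (insert('f')): buffer="mafbefdgzf" (len 10), cursors c1@3 c2@6 c3@10, authorship ..1..2...3
After op 4 (insert('w')): buffer="mafwbefwdgzfw" (len 13), cursors c1@4 c2@8 c3@13, authorship ..11..22...33
After op 5 (insert('b')): buffer="mafwbbefwbdgzfwb" (len 16), cursors c1@5 c2@10 c3@16, authorship ..111..222...333
Authorship (.=original, N=cursor N): . . 1 1 1 . . 2 2 2 . . . 3 3 3
Index 5: author = original

Answer: original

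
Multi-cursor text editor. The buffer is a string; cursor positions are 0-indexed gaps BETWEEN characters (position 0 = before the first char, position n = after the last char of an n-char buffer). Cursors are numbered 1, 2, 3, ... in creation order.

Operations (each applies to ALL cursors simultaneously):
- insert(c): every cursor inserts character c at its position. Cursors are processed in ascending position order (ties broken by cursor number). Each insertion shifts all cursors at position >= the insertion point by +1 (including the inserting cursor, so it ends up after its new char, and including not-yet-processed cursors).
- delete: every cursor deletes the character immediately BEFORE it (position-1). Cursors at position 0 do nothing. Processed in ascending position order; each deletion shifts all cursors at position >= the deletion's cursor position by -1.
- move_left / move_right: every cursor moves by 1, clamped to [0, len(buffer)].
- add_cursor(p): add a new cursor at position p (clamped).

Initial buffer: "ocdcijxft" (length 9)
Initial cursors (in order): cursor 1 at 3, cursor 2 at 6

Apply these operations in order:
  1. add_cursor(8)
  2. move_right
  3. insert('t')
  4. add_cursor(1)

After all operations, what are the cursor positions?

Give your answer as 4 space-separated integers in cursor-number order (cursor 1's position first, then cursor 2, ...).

After op 1 (add_cursor(8)): buffer="ocdcijxft" (len 9), cursors c1@3 c2@6 c3@8, authorship .........
After op 2 (move_right): buffer="ocdcijxft" (len 9), cursors c1@4 c2@7 c3@9, authorship .........
After op 3 (insert('t')): buffer="ocdctijxtftt" (len 12), cursors c1@5 c2@9 c3@12, authorship ....1...2..3
After op 4 (add_cursor(1)): buffer="ocdctijxtftt" (len 12), cursors c4@1 c1@5 c2@9 c3@12, authorship ....1...2..3

Answer: 5 9 12 1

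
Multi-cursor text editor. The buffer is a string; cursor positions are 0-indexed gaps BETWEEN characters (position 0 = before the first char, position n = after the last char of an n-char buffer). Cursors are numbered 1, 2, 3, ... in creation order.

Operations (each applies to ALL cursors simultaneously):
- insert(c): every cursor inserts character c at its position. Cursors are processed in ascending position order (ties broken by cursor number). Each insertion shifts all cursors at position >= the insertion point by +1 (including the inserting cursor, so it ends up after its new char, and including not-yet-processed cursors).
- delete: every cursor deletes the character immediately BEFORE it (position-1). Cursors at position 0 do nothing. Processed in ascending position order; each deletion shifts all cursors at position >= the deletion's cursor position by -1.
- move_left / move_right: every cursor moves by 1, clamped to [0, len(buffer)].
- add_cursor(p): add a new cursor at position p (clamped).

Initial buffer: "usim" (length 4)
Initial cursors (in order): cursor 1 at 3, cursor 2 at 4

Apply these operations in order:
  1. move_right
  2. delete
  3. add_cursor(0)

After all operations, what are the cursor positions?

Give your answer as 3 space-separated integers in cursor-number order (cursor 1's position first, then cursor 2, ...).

After op 1 (move_right): buffer="usim" (len 4), cursors c1@4 c2@4, authorship ....
After op 2 (delete): buffer="us" (len 2), cursors c1@2 c2@2, authorship ..
After op 3 (add_cursor(0)): buffer="us" (len 2), cursors c3@0 c1@2 c2@2, authorship ..

Answer: 2 2 0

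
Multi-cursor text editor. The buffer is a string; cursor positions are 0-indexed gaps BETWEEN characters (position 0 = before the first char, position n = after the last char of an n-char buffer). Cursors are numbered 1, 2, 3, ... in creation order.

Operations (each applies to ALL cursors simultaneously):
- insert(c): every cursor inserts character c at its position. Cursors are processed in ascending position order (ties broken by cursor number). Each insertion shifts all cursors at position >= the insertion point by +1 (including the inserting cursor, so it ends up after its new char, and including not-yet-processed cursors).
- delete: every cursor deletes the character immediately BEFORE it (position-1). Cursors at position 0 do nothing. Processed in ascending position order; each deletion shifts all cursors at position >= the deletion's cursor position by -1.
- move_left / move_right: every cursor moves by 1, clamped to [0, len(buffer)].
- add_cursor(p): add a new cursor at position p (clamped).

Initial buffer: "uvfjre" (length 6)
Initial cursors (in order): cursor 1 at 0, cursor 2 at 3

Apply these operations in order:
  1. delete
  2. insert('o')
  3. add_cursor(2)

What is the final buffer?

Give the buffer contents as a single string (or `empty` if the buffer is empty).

Answer: ouvojre

Derivation:
After op 1 (delete): buffer="uvjre" (len 5), cursors c1@0 c2@2, authorship .....
After op 2 (insert('o')): buffer="ouvojre" (len 7), cursors c1@1 c2@4, authorship 1..2...
After op 3 (add_cursor(2)): buffer="ouvojre" (len 7), cursors c1@1 c3@2 c2@4, authorship 1..2...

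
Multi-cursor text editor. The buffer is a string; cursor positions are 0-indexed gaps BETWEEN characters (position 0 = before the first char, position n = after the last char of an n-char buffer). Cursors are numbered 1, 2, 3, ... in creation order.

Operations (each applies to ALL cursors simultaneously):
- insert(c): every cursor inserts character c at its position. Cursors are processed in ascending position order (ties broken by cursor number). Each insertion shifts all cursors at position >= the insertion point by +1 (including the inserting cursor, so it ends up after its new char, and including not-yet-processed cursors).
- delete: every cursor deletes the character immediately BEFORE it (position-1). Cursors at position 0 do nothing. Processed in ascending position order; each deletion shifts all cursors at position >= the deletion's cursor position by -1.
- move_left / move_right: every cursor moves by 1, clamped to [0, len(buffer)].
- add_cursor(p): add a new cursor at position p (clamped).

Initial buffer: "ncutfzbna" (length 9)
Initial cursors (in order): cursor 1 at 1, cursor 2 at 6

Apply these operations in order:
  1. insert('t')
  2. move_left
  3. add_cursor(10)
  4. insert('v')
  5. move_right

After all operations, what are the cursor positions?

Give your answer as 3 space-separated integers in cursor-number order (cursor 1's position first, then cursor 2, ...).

After op 1 (insert('t')): buffer="ntcutfztbna" (len 11), cursors c1@2 c2@8, authorship .1.....2...
After op 2 (move_left): buffer="ntcutfztbna" (len 11), cursors c1@1 c2@7, authorship .1.....2...
After op 3 (add_cursor(10)): buffer="ntcutfztbna" (len 11), cursors c1@1 c2@7 c3@10, authorship .1.....2...
After op 4 (insert('v')): buffer="nvtcutfzvtbnva" (len 14), cursors c1@2 c2@9 c3@13, authorship .11.....22..3.
After op 5 (move_right): buffer="nvtcutfzvtbnva" (len 14), cursors c1@3 c2@10 c3@14, authorship .11.....22..3.

Answer: 3 10 14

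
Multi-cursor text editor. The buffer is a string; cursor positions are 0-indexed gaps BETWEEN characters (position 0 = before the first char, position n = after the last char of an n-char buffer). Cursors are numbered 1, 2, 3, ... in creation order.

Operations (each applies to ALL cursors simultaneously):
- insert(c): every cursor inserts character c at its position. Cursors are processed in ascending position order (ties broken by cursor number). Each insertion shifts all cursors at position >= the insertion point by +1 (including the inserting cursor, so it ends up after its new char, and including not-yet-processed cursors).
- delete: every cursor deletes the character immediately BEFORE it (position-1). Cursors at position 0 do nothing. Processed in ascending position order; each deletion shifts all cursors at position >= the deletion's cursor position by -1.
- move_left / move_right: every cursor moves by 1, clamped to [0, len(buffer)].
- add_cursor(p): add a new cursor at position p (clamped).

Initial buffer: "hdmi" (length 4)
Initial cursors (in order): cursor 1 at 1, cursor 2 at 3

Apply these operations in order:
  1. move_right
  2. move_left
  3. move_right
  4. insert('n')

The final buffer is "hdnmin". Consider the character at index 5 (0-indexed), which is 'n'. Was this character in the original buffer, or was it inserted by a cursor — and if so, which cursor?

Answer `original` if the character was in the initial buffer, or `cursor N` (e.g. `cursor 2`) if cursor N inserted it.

Answer: cursor 2

Derivation:
After op 1 (move_right): buffer="hdmi" (len 4), cursors c1@2 c2@4, authorship ....
After op 2 (move_left): buffer="hdmi" (len 4), cursors c1@1 c2@3, authorship ....
After op 3 (move_right): buffer="hdmi" (len 4), cursors c1@2 c2@4, authorship ....
After op 4 (insert('n')): buffer="hdnmin" (len 6), cursors c1@3 c2@6, authorship ..1..2
Authorship (.=original, N=cursor N): . . 1 . . 2
Index 5: author = 2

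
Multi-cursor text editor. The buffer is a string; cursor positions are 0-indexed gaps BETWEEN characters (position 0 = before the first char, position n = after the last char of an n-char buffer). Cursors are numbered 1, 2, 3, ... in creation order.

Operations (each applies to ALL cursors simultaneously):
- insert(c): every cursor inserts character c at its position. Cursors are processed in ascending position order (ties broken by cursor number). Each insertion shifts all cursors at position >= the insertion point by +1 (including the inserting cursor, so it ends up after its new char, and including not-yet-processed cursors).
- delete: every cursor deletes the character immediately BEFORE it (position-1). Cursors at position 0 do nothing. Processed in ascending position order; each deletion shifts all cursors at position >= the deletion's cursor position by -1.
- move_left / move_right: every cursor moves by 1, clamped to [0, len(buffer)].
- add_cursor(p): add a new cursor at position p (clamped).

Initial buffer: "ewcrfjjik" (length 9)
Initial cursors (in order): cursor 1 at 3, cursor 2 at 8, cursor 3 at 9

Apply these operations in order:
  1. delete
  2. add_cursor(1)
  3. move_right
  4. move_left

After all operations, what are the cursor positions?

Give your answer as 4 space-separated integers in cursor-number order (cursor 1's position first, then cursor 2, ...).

After op 1 (delete): buffer="ewrfjj" (len 6), cursors c1@2 c2@6 c3@6, authorship ......
After op 2 (add_cursor(1)): buffer="ewrfjj" (len 6), cursors c4@1 c1@2 c2@6 c3@6, authorship ......
After op 3 (move_right): buffer="ewrfjj" (len 6), cursors c4@2 c1@3 c2@6 c3@6, authorship ......
After op 4 (move_left): buffer="ewrfjj" (len 6), cursors c4@1 c1@2 c2@5 c3@5, authorship ......

Answer: 2 5 5 1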